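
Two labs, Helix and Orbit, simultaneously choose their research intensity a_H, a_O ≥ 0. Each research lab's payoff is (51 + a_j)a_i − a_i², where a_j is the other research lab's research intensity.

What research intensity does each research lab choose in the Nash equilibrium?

Helix's payoff is (51 + a_O)a_H − a_H².
∂π/∂a_H = 51 + a_O − 2a_H = 0, so a_H = 25.5 + 0.5a_O.
The game is symmetric, so in equilibrium a_O = a_H: the reaction function gives 0.5a_H = 25.5, hence a_H = 51.

51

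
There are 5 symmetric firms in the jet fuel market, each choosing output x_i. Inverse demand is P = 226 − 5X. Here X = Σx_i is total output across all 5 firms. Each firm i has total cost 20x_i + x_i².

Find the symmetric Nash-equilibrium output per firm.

6.4375

A representative firm's profit is π_i = x_i(226 − 5X) − 20x_i − x_i², with X = x_i + Σ_{j≠i} x_j.
First-order condition: 206 − 12x_i − 5Σ_{j≠i} x_j = 0.
Imposing symmetry (x_j = x for all j) turns Σ_{j≠i} x_j into 4x, so 206 = 32x and x = 6.4375.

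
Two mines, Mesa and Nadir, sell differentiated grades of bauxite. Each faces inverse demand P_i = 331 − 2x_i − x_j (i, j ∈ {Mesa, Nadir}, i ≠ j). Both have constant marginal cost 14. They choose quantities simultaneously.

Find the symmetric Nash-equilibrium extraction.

63.4

Mine Mesa's profit: π = x_{Mesa}(331 − 2x_{Mesa} − x_{Nadir}) − 14x_{Mesa}.
∂π/∂x_{Mesa} = 317 − 4x_{Mesa} − x_{Nadir} = 0 ⇒ x_{Mesa} = 79.25 − 0.25x_{Nadir}.
Setting x_{Mesa} = x_{Nadir} in the reaction function: x_{Mesa} = 79.25 − 0.25x_{Mesa}, so x_{Mesa} = 79.25 / 1.25 = 63.4.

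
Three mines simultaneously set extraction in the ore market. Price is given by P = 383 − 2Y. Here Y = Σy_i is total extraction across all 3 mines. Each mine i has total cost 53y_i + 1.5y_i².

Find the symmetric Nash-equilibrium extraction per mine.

A representative mine's profit is π_i = y_i(383 − 2Y) − 53y_i − 1.5y_i², with Y = y_i + Σ_{j≠i} y_j.
First-order condition: 330 − 7y_i − 2Σ_{j≠i} y_j = 0.
In a symmetric equilibrium every mine chooses the same y, so Σ_{j≠i} y_j = 2y. The condition becomes 330 − 11y = 0, giving y = 330/11 = 30.

30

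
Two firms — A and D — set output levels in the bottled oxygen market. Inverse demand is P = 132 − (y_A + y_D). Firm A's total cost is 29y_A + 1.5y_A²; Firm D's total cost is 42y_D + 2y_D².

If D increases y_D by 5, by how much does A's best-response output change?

-1

Firm A's profit: π = y_A(132 − (y_A + y_D)) − 29y_A − 1.5y_A².
∂π/∂y_A = 103 − 5y_A − y_D = 0, so y_A = 20.6 − 0.2y_D.
The reaction-function slope is −0.2, so a 5-unit rise in y_D moves y_A by −0.2 × 5 = −1. A's best response falls — the actions are strategic substitutes.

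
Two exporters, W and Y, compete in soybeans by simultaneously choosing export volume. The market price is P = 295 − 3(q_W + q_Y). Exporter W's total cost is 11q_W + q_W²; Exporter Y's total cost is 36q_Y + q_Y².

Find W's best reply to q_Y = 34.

Exporter W's profit: π = q_W(295 − 3(q_W + q_Y)) − 11q_W − q_W².
∂π/∂q_W = 284 − 8q_W − 3q_Y = 0, so q_W = 35.5 − 0.375q_Y.
At q_Y = 34: q_W = 35.5 − 0.375·34 = 22.75.

22.75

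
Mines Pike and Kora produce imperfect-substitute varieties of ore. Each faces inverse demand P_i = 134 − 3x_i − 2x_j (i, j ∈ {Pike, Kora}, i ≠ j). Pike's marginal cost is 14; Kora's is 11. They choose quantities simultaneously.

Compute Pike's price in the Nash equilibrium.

Mine Pike's profit: π = x_{Pike}(134 − 3x_{Pike} − 2x_{Kora}) − 14x_{Pike}.
∂π/∂x_{Pike} = 120 − 6x_{Pike} − 2x_{Kora} = 0 ⇒ x_{Pike} = 20 − (1/3)x_{Kora}.
Similarly x_{Kora} = 20.5 − (1/3)x_{Pike}.
Solving the two reaction functions simultaneously: (1 − (−1/3)(−1/3))x_{Pike} = 20 − (1/3)·20.5, so (8/9)x_{Pike} = 79/6 and x_{Pike} = 14.8125.
Then x_{Kora} = 20.5 − (1/3)·14.8125 = 15.5625.
P_{Pike} = 134 − 3·14.8125 − 2·15.5625 = 58.4375.

58.4375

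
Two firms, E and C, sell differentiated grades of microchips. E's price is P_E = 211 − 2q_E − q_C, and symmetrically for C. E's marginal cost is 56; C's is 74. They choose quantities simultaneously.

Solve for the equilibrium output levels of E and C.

32.2, 26.2

Firm E's profit: π = q_E(211 − 2q_E − q_C) − 56q_E.
∂π/∂q_E = 155 − 4q_E − q_C = 0 ⇒ q_E = 38.75 − 0.25q_C.
Similarly q_C = 34.25 − 0.25q_E.
Solving the two reaction functions simultaneously: (1 − (−0.25)(−0.25))q_E = 38.75 − 0.25·34.25, so 0.9375q_E = 30.1875 and q_E = 32.2.
Then q_C = 34.25 − 0.25·32.2 = 26.2.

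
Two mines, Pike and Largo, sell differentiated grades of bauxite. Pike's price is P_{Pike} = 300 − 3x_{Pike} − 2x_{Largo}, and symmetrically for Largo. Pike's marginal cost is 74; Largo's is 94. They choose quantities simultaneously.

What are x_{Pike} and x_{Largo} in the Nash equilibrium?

29.5, 24.5

Mine Pike's profit: π = x_{Pike}(300 − 3x_{Pike} − 2x_{Largo}) − 74x_{Pike}.
∂π/∂x_{Pike} = 226 − 6x_{Pike} − 2x_{Largo} = 0 ⇒ x_{Pike} = 113/3 − (1/3)x_{Largo}.
Similarly x_{Largo} = 103/3 − (1/3)x_{Pike}.
Substituting the second reaction function into the first: x_{Pike} = 113/3 − (1/3)(103/3 − (1/3)x_{Pike}), which gives (8/9)x_{Pike} = 236/9 ⇒ x_{Pike} = 29.5.
Then x_{Largo} = 103/3 − (1/3)·29.5 = 24.5.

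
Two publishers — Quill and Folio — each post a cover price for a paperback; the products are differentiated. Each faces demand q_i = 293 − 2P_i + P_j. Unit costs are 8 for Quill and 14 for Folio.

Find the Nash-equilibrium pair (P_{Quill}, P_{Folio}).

Quill's profit: π = (P_{Quill} − 8)(293 − 2P_{Quill} + P_{Folio}).
∂π/∂P_{Quill} = 309 − 4P_{Quill} + P_{Folio} = 0 ⇒ P_{Quill} = 77.25 + 0.25P_{Folio}.
Similarly P_{Folio} = 80.25 + 0.25P_{Quill}.
Plugging P_{Folio} into Quill's best response: P_{Quill} = 77.25 + 0.25(80.25 + 0.25P_{Quill}) ⇒ 0.9375P_{Quill} = 97.3125, so P_{Quill} = 103.8.
Then P_{Folio} = 80.25 + 0.25·103.8 = 106.2.

103.8, 106.2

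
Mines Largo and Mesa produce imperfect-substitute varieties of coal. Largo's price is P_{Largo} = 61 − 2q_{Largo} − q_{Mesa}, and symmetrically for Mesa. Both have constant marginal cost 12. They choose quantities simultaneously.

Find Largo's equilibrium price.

Mine Largo's profit: π = q_{Largo}(61 − 2q_{Largo} − q_{Mesa}) − 12q_{Largo}.
∂π/∂q_{Largo} = 49 − 4q_{Largo} − q_{Mesa} = 0 ⇒ q_{Largo} = 12.25 − 0.25q_{Mesa}.
Setting q_{Largo} = q_{Mesa} in the reaction function: q_{Largo} = 12.25 − 0.25q_{Largo}, so q_{Largo} = 12.25 / 1.25 = 9.8.
P_{Largo} = 61 − 2·9.8 − 9.8 = 31.6.

31.6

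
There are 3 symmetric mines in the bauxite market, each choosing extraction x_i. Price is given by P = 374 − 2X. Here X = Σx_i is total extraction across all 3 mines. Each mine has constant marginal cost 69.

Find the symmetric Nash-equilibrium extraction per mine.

A representative mine's profit is π_i = x_i(374 − 2X) − 69x_i, with X = x_i + Σ_{j≠i} x_j.
First-order condition: 305 − 4x_i − 2Σ_{j≠i} x_j = 0.
Imposing symmetry (x_j = x for all j) turns Σ_{j≠i} x_j into 2x, so 305 = 8x and x = 38.125.

38.125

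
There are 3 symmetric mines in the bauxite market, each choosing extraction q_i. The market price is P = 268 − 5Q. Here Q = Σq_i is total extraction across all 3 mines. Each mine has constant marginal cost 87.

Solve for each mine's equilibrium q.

9.05

A representative mine's profit is π_i = q_i(268 − 5Q) − 87q_i, with Q = q_i + Σ_{j≠i} q_j.
First-order condition: 181 − 10q_i − 5Σ_{j≠i} q_j = 0.
With identical mines, set every q_j = q: then 181 − 10q − 10q = 0, i.e. q = 181/20 = 9.05.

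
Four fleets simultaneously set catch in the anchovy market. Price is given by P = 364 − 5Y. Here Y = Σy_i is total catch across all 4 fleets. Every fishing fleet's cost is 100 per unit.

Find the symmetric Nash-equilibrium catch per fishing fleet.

10.56

A representative fishing fleet's profit is π_i = y_i(364 − 5Y) − 100y_i, with Y = y_i + Σ_{j≠i} y_j.
First-order condition: 264 − 10y_i − 5Σ_{j≠i} y_j = 0.
Imposing symmetry (y_j = y for all j) turns Σ_{j≠i} y_j into 3y, so 264 = 25y and y = 10.56.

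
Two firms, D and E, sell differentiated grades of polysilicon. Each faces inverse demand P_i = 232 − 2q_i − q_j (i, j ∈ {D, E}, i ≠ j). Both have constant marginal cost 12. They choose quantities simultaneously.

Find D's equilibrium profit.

3872

Firm D's profit: π = q_D(232 − 2q_D − q_E) − 12q_D.
∂π/∂q_D = 220 − 4q_D − q_E = 0 ⇒ q_D = 55 − 0.25q_E.
By symmetry q_E = q_D; substituting into the reaction function, 1.25q_D = 55 and q_D = 44.
P_D = 232 − 2·44 − 44 = 100.
Profit = (100 − 12)·44 = 3872.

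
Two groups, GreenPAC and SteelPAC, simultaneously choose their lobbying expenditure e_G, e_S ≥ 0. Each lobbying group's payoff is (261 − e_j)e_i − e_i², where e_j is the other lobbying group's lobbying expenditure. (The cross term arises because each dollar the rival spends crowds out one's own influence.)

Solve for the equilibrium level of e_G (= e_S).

87

GreenPAC's payoff is (261 − e_S)e_G − e_G².
∂π/∂e_G = 261 − e_S − 2e_G = 0, so e_G = 130.5 − 0.5e_S.
The game is symmetric, so in equilibrium e_S = e_G: the reaction function gives 1.5e_G = 130.5, hence e_G = 87.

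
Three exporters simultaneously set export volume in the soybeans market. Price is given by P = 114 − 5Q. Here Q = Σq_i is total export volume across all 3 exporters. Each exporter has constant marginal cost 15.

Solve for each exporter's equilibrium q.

4.95

A representative exporter's profit is π_i = q_i(114 − 5Q) − 15q_i, with Q = q_i + Σ_{j≠i} q_j.
First-order condition: 99 − 10q_i − 5Σ_{j≠i} q_j = 0.
With identical exporters, set every q_j = q: then 99 − 10q − 10q = 0, i.e. q = 99/20 = 4.95.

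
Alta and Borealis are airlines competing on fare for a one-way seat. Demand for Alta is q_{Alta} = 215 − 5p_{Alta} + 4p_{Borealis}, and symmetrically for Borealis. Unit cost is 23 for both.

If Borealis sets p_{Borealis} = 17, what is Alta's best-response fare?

39.8

Alta's profit: π = (p_{Alta} − 23)(215 − 5p_{Alta} + 4p_{Borealis}).
∂π/∂p_{Alta} = 330 − 10p_{Alta} + 4p_{Borealis} = 0 ⇒ p_{Alta} = 33 + 0.4p_{Borealis}.
At p_{Borealis} = 17: p_{Alta} = 33 + 0.4·17 = 39.8.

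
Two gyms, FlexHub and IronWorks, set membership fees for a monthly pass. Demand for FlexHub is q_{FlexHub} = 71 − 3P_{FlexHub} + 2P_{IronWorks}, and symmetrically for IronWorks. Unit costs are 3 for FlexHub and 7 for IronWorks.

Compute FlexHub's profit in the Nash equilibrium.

945.1875

FlexHub's profit: π = (P_{FlexHub} − 3)(71 − 3P_{FlexHub} + 2P_{IronWorks}).
∂π/∂P_{FlexHub} = 80 − 6P_{FlexHub} + 2P_{IronWorks} = 0 ⇒ P_{FlexHub} = 40/3 + (1/3)P_{IronWorks}.
Similarly P_{IronWorks} = 46/3 + (1/3)P_{FlexHub}.
Substituting the second reaction function into the first: P_{FlexHub} = 40/3 + (1/3)(46/3 + (1/3)P_{FlexHub}), which gives (8/9)P_{FlexHub} = 166/9 ⇒ P_{FlexHub} = 20.75.
Then P_{IronWorks} = 46/3 + (1/3)·20.75 = 22.25.
q_{FlexHub} = 71 − 3·20.75 + 2·22.25 = 53.25.
Profit = (20.75 − 3)·53.25 = 945.1875.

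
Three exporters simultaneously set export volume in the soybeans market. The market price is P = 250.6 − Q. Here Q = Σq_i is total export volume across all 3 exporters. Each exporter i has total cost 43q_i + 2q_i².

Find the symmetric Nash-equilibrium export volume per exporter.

A representative exporter's profit is π_i = q_i(250.6 − Q) − 43q_i − 2q_i², with Q = q_i + Σ_{j≠i} q_j.
First-order condition: 207.6 − 6q_i − Σ_{j≠i} q_j = 0.
Imposing symmetry (q_j = q for all j) turns Σ_{j≠i} q_j into 2q, so 207.6 = 8q and q = 25.95.

25.95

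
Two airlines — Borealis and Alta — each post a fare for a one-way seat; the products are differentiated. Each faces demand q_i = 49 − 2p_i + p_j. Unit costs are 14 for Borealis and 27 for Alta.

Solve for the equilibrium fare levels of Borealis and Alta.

Borealis's profit: π = (p_{Borealis} − 14)(49 − 2p_{Borealis} + p_{Alta}).
∂π/∂p_{Borealis} = 77 − 4p_{Borealis} + p_{Alta} = 0 ⇒ p_{Borealis} = 19.25 + 0.25p_{Alta}.
Similarly p_{Alta} = 25.75 + 0.25p_{Borealis}.
Substituting the second reaction function into the first: p_{Borealis} = 19.25 + 0.25(25.75 + 0.25p_{Borealis}), which gives 0.9375p_{Borealis} = 25.6875 ⇒ p_{Borealis} = 27.4.
Then p_{Alta} = 25.75 + 0.25·27.4 = 32.6.

27.4, 32.6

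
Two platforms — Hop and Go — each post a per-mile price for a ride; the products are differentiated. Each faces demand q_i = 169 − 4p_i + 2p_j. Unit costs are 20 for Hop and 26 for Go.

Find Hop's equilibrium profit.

1989.16

Hop's profit: π = (p_{Hop} − 20)(169 − 4p_{Hop} + 2p_{Go}).
∂π/∂p_{Hop} = 249 − 8p_{Hop} + 2p_{Go} = 0 ⇒ p_{Hop} = 31.125 + 0.25p_{Go}.
Similarly p_{Go} = 34.125 + 0.25p_{Hop}.
Plugging p_{Go} into Hop's best response: p_{Hop} = 31.125 + 0.25(34.125 + 0.25p_{Hop}) ⇒ 0.9375p_{Hop} = 1269/32, so p_{Hop} = 42.3.
Then p_{Go} = 34.125 + 0.25·42.3 = 44.7.
q_{Hop} = 169 − 4·42.3 + 2·44.7 = 89.2.
Profit = (42.3 − 20)·89.2 = 1989.16.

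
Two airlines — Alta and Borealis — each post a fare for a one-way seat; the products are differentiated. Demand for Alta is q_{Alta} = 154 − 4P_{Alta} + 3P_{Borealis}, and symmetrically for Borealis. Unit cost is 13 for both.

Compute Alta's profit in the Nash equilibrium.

Alta's profit: π = (P_{Alta} − 13)(154 − 4P_{Alta} + 3P_{Borealis}).
∂π/∂P_{Alta} = 206 − 8P_{Alta} + 3P_{Borealis} = 0 ⇒ P_{Alta} = 25.75 + 0.375P_{Borealis}.
The game is symmetric, so in equilibrium P_{Borealis} = P_{Alta}: the reaction function gives 0.625P_{Alta} = 25.75, hence P_{Alta} = 41.2.
q_{Alta} = 154 − 4·41.2 + 3·41.2 = 112.8.
Profit = (41.2 − 13)·112.8 = 3180.96.

3180.96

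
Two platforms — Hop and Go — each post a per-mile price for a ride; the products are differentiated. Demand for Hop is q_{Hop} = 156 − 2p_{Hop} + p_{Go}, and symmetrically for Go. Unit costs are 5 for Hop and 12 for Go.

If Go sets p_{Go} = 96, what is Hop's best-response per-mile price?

Hop's profit: π = (p_{Hop} − 5)(156 − 2p_{Hop} + p_{Go}).
∂π/∂p_{Hop} = 166 − 4p_{Hop} + p_{Go} = 0 ⇒ p_{Hop} = 41.5 + 0.25p_{Go}.
At p_{Go} = 96: p_{Hop} = 41.5 + 0.25·96 = 65.5.

65.5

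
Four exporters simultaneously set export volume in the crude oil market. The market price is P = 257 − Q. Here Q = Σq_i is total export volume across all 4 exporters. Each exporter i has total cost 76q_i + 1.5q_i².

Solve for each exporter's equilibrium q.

22.625

A representative exporter's profit is π_i = q_i(257 − Q) − 76q_i − 1.5q_i², with Q = q_i + Σ_{j≠i} q_j.
First-order condition: 181 − 5q_i − Σ_{j≠i} q_j = 0.
With identical exporters, set every q_j = q: then 181 − 5q − 3q = 0, i.e. q = 181/8 = 22.625.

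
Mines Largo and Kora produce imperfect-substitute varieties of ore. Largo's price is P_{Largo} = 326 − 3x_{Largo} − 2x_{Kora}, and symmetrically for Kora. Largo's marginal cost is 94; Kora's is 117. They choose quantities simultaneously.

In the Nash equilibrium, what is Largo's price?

185.3125

Mine Largo's profit: π = x_{Largo}(326 − 3x_{Largo} − 2x_{Kora}) − 94x_{Largo}.
∂π/∂x_{Largo} = 232 − 6x_{Largo} − 2x_{Kora} = 0 ⇒ x_{Largo} = 116/3 − (1/3)x_{Kora}.
Similarly x_{Kora} = 209/6 − (1/3)x_{Largo}.
Plugging x_{Kora} into Largo's best response: x_{Largo} = 116/3 − (1/3)(209/6 − (1/3)x_{Largo}) ⇒ (8/9)x_{Largo} = 487/18, so x_{Largo} = 30.4375.
Then x_{Kora} = 209/6 − (1/3)·30.4375 = 24.6875.
P_{Largo} = 326 − 3·30.4375 − 2·24.6875 = 185.3125.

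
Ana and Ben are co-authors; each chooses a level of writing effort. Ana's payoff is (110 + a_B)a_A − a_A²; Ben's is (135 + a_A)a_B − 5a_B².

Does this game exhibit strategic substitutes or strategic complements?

strategic complements

Expanding Ana's payoff: 110a_A + a_Ba_A − a_A².
∂π/∂a_A = 110 + a_B − 2a_A = 0, so a_A = 55 + 0.5a_B.
The best-response slope da_A/da_B = 0.5 > 0: the reaction function is upward-sloping, so the choices are strategic complements.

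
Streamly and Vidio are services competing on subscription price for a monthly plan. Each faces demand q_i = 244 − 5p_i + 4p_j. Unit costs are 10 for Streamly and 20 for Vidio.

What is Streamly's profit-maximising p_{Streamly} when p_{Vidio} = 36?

43.8

Streamly's profit: π = (p_{Streamly} − 10)(244 − 5p_{Streamly} + 4p_{Vidio}).
∂π/∂p_{Streamly} = 294 − 10p_{Streamly} + 4p_{Vidio} = 0 ⇒ p_{Streamly} = 29.4 + 0.4p_{Vidio}.
At p_{Vidio} = 36: p_{Streamly} = 29.4 + 0.4·36 = 43.8.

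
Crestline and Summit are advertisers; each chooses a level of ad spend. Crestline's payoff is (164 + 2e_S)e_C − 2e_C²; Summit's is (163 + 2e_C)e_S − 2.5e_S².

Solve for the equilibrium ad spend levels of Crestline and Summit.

71.625, 61.25

Expanding Crestline's payoff: 164e_C + 2e_Se_C − 2e_C².
∂π/∂e_C = 164 + 2e_S − 4e_C = 0, so e_C = 41 + 0.5e_S.
Likewise for Summit: e_S = 32.6 + 0.4e_C.
Plugging e_S into Crestline's best response: e_C = 41 + 0.5(32.6 + 0.4e_C) ⇒ 0.8e_C = 57.3, so e_C = 71.625.
Then e_S = 32.6 + 0.4·71.625 = 61.25.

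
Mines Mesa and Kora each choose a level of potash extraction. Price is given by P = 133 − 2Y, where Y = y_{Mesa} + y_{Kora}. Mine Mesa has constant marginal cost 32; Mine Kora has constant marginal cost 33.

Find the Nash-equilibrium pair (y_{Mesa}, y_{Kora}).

17, 16.5

Mine Mesa's profit: π = y_{Mesa}(133 − 2(y_{Mesa} + y_{Kora})) − 32y_{Mesa}.
∂π/∂y_{Mesa} = 101 − 4y_{Mesa} − 2y_{Kora} = 0, so y_{Mesa} = 25.25 − 0.5y_{Kora}.
By the same steps for Kora: y_{Kora} = 25 − 0.5y_{Mesa}.
Plugging y_{Kora} into Mesa's best response: y_{Mesa} = 25.25 − 0.5(25 − 0.5y_{Mesa}) ⇒ 0.75y_{Mesa} = 12.75, so y_{Mesa} = 17.
Then y_{Kora} = 25 − 0.5·17 = 16.5.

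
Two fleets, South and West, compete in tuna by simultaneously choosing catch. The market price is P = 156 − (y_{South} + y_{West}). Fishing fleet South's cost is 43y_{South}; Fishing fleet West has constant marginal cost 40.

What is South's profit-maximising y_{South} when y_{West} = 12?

Fishing fleet South's profit: π = y_{South}(156 − (y_{South} + y_{West})) − 43y_{South}.
∂π/∂y_{South} = 113 − 2y_{South} − y_{West} = 0, so y_{South} = 56.5 − 0.5y_{West}.
At y_{West} = 12: y_{South} = 56.5 − 0.5·12 = 50.5.

50.5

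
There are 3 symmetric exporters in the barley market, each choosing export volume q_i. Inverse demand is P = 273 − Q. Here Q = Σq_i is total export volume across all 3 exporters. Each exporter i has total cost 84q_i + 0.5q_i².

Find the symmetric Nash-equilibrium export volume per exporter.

A representative exporter's profit is π_i = q_i(273 − Q) − 84q_i − 0.5q_i², with Q = q_i + Σ_{j≠i} q_j.
First-order condition: 189 − 3q_i − Σ_{j≠i} q_j = 0.
Imposing symmetry (q_j = q for all j) turns Σ_{j≠i} q_j into 2q, so 189 = 5q and q = 37.8.

37.8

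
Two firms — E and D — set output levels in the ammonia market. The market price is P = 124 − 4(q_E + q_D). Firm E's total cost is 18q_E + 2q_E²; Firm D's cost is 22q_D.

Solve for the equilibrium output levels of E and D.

Firm E's profit: π = q_E(124 − 4(q_E + q_D)) − 18q_E − 2q_E².
∂π/∂q_E = 106 − 12q_E − 4q_D = 0, so q_E = 53/6 − (1/3)q_D.
For D: ∂π/∂q_D = 102 − 8q_D − 4q_E = 0 ⇒ q_D = 12.75 − 0.5q_E.
Solving the two reaction functions simultaneously: (1 − (−1/3)(−0.5))q_E = 53/6 − (1/3)·12.75, so (5/6)q_E = 55/12 and q_E = 5.5.
Then q_D = 12.75 − 0.5·5.5 = 10.

5.5, 10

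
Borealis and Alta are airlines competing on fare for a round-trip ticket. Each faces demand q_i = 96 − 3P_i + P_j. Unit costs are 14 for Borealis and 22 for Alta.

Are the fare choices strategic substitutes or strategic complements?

Borealis's profit: π = (P_{Borealis} − 14)(96 − 3P_{Borealis} + P_{Alta}).
∂π/∂P_{Borealis} = 138 − 6P_{Borealis} + P_{Alta} = 0 ⇒ P_{Borealis} = 23 + (1/6)P_{Alta}.
The best-response slope dP_{Borealis}/dP_{Alta} = 1/6 > 0: the reaction function is upward-sloping, so the choices are strategic complements.

strategic complements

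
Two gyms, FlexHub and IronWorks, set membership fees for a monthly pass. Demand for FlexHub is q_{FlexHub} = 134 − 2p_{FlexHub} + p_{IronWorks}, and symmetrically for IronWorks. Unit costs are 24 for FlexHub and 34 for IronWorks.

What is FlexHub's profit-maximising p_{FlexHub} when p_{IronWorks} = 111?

73.25

FlexHub's profit: π = (p_{FlexHub} − 24)(134 − 2p_{FlexHub} + p_{IronWorks}).
∂π/∂p_{FlexHub} = 182 − 4p_{FlexHub} + p_{IronWorks} = 0 ⇒ p_{FlexHub} = 45.5 + 0.25p_{IronWorks}.
At p_{IronWorks} = 111: p_{FlexHub} = 45.5 + 0.25·111 = 73.25.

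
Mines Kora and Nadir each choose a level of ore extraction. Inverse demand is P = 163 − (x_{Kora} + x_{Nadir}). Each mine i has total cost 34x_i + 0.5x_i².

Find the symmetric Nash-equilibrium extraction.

Mine Kora's profit: π = x_{Kora}(163 − (x_{Kora} + x_{Nadir})) − 34x_{Kora} − 0.5x_{Kora}².
∂π/∂x_{Kora} = 129 − 3x_{Kora} − x_{Nadir} = 0, so x_{Kora} = 43 − (1/3)x_{Nadir}.
The game is symmetric, so in equilibrium x_{Nadir} = x_{Kora}: the reaction function gives (4/3)x_{Kora} = 43, hence x_{Kora} = 32.25.

32.25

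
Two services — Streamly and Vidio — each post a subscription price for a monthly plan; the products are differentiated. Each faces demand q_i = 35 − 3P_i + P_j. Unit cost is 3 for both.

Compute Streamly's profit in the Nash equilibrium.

Streamly's profit: π = (P_{Streamly} − 3)(35 − 3P_{Streamly} + P_{Vidio}).
∂π/∂P_{Streamly} = 44 − 6P_{Streamly} + P_{Vidio} = 0 ⇒ P_{Streamly} = 22/3 + (1/6)P_{Vidio}.
The game is symmetric, so in equilibrium P_{Vidio} = P_{Streamly}: the reaction function gives (5/6)P_{Streamly} = 22/3, hence P_{Streamly} = 8.8.
q_{Streamly} = 35 − 3·8.8 + 8.8 = 17.4.
Profit = (8.8 − 3)·17.4 = 100.92.

100.92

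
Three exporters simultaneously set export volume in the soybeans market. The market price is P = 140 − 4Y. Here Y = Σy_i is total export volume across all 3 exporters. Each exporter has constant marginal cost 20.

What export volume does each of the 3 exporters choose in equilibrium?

7.5

A representative exporter's profit is π_i = y_i(140 − 4Y) − 20y_i, with Y = y_i + Σ_{j≠i} y_j.
First-order condition: 120 − 8y_i − 4Σ_{j≠i} y_j = 0.
In a symmetric equilibrium every exporter chooses the same y, so Σ_{j≠i} y_j = 2y. The condition becomes 120 − 16y = 0, giving y = 120/16 = 7.5.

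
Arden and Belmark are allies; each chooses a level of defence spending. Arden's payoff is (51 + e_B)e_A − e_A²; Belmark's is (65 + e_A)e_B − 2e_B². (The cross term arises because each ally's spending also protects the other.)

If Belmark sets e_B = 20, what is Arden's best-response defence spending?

Expanding Arden's payoff: 51e_A + e_Be_A − e_A².
∂π/∂e_A = 51 + e_B − 2e_A = 0, so e_A = 25.5 + 0.5e_B.
At e_B = 20: e_A = 25.5 + 0.5·20 = 35.5.

35.5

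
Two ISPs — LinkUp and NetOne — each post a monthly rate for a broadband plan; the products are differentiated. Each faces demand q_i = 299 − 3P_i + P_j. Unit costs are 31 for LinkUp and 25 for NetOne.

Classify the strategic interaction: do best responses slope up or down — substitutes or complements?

strategic complements

LinkUp's profit: π = (P_{LinkUp} − 31)(299 − 3P_{LinkUp} + P_{NetOne}).
∂π/∂P_{LinkUp} = 392 − 6P_{LinkUp} + P_{NetOne} = 0 ⇒ P_{LinkUp} = 196/3 + (1/6)P_{NetOne}.
The best-response slope dP_{LinkUp}/dP_{NetOne} = 1/6 > 0: the reaction function is upward-sloping, so the choices are strategic complements.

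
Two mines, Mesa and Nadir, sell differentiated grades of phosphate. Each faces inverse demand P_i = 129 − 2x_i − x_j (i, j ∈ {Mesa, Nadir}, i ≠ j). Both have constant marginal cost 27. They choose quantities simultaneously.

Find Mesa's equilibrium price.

67.8

Mine Mesa's profit: π = x_{Mesa}(129 − 2x_{Mesa} − x_{Nadir}) − 27x_{Mesa}.
∂π/∂x_{Mesa} = 102 − 4x_{Mesa} − x_{Nadir} = 0 ⇒ x_{Mesa} = 25.5 − 0.25x_{Nadir}.
By symmetry x_{Nadir} = x_{Mesa}; substituting into the reaction function, 1.25x_{Mesa} = 25.5 and x_{Mesa} = 20.4.
P_{Mesa} = 129 − 2·20.4 − 20.4 = 67.8.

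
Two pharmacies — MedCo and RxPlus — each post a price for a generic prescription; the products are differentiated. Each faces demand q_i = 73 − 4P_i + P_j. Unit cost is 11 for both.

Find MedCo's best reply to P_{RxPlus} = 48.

MedCo's profit: π = (P_{MedCo} − 11)(73 − 4P_{MedCo} + P_{RxPlus}).
∂π/∂P_{MedCo} = 117 − 8P_{MedCo} + P_{RxPlus} = 0 ⇒ P_{MedCo} = 14.625 + 0.125P_{RxPlus}.
At P_{RxPlus} = 48: P_{MedCo} = 14.625 + 0.125·48 = 20.625.

20.625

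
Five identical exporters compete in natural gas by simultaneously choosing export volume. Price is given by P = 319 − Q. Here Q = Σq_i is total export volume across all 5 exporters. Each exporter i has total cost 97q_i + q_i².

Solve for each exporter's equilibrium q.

A representative exporter's profit is π_i = q_i(319 − Q) − 97q_i − q_i², with Q = q_i + Σ_{j≠i} q_j.
First-order condition: 222 − 4q_i − Σ_{j≠i} q_j = 0.
In a symmetric equilibrium every exporter chooses the same q, so Σ_{j≠i} q_j = 4q. The condition becomes 222 − 8q = 0, giving q = 222/8 = 27.75.

27.75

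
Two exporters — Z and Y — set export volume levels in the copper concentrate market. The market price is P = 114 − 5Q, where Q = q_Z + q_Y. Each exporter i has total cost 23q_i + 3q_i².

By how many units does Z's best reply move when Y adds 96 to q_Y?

-30

Exporter Z's profit: π = q_Z(114 − 5(q_Z + q_Y)) − 23q_Z − 3q_Z².
∂π/∂q_Z = 91 − 16q_Z − 5q_Y = 0, so q_Z = 5.6875 − 0.3125q_Y.
The reaction-function slope is −0.3125, so a 96-unit rise in q_Y moves q_Z by −0.3125 × 96 = −30. Z's best response falls — the actions are strategic substitutes.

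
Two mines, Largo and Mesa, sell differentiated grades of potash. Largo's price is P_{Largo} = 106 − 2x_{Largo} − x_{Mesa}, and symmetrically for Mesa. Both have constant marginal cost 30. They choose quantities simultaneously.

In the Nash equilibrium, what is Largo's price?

Mine Largo's profit: π = x_{Largo}(106 − 2x_{Largo} − x_{Mesa}) − 30x_{Largo}.
∂π/∂x_{Largo} = 76 − 4x_{Largo} − x_{Mesa} = 0 ⇒ x_{Largo} = 19 − 0.25x_{Mesa}.
By symmetry x_{Mesa} = x_{Largo}; substituting into the reaction function, 1.25x_{Largo} = 19 and x_{Largo} = 15.2.
P_{Largo} = 106 − 2·15.2 − 15.2 = 60.4.

60.4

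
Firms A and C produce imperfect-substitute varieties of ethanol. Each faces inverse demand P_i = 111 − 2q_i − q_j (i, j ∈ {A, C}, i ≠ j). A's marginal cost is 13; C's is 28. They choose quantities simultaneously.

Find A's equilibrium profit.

Firm A's profit: π = q_A(111 − 2q_A − q_C) − 13q_A.
∂π/∂q_A = 98 − 4q_A − q_C = 0 ⇒ q_A = 24.5 − 0.25q_C.
Similarly q_C = 20.75 − 0.25q_A.
Substituting the second reaction function into the first: q_A = 24.5 − 0.25(20.75 − 0.25q_A), which gives 0.9375q_A = 19.3125 ⇒ q_A = 20.6.
Then q_C = 20.75 − 0.25·20.6 = 15.6.
P_A = 111 − 2·20.6 − 15.6 = 54.2.
Profit = (54.2 − 13)·20.6 = 848.72.

848.72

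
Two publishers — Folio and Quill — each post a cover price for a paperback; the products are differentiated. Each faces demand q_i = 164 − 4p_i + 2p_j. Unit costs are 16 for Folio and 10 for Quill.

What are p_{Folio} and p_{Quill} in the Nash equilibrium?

37.2, 34.8

Folio's profit: π = (p_{Folio} − 16)(164 − 4p_{Folio} + 2p_{Quill}).
∂π/∂p_{Folio} = 228 − 8p_{Folio} + 2p_{Quill} = 0 ⇒ p_{Folio} = 28.5 + 0.25p_{Quill}.
Similarly p_{Quill} = 25.5 + 0.25p_{Folio}.
Plugging p_{Quill} into Folio's best response: p_{Folio} = 28.5 + 0.25(25.5 + 0.25p_{Folio}) ⇒ 0.9375p_{Folio} = 34.875, so p_{Folio} = 37.2.
Then p_{Quill} = 25.5 + 0.25·37.2 = 34.8.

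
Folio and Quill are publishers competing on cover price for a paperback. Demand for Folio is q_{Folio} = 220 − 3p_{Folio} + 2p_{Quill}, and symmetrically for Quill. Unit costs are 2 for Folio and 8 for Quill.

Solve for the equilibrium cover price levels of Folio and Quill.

57.625, 59.875

Folio's profit: π = (p_{Folio} − 2)(220 − 3p_{Folio} + 2p_{Quill}).
∂π/∂p_{Folio} = 226 − 6p_{Folio} + 2p_{Quill} = 0 ⇒ p_{Folio} = 113/3 + (1/3)p_{Quill}.
Similarly p_{Quill} = 122/3 + (1/3)p_{Folio}.
Plugging p_{Quill} into Folio's best response: p_{Folio} = 113/3 + (1/3)(122/3 + (1/3)p_{Folio}) ⇒ (8/9)p_{Folio} = 461/9, so p_{Folio} = 57.625.
Then p_{Quill} = 122/3 + (1/3)·57.625 = 59.875.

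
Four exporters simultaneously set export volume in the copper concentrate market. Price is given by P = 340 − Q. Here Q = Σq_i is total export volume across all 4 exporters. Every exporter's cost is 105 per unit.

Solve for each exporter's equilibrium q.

47

A representative exporter's profit is π_i = q_i(340 − Q) − 105q_i, with Q = q_i + Σ_{j≠i} q_j.
First-order condition: 235 − 2q_i − Σ_{j≠i} q_j = 0.
In a symmetric equilibrium every exporter chooses the same q, so Σ_{j≠i} q_j = 3q. The condition becomes 235 − 5q = 0, giving q = 235/5 = 47.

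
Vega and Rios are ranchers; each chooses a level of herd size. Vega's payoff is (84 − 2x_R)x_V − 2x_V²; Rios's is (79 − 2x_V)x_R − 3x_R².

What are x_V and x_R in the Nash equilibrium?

Expanding Vega's payoff: 84x_V − 2x_Rx_V − 2x_V².
∂π/∂x_V = 84 − 2x_R − 4x_V = 0, so x_V = 21 − 0.5x_R.
Likewise for Rios: x_R = 79/6 − (1/3)x_V.
Plugging x_R into Vega's best response: x_V = 21 − 0.5(79/6 − (1/3)x_V) ⇒ (5/6)x_V = 173/12, so x_V = 17.3.
Then x_R = 79/6 − (1/3)·17.3 = 7.4.

17.3, 7.4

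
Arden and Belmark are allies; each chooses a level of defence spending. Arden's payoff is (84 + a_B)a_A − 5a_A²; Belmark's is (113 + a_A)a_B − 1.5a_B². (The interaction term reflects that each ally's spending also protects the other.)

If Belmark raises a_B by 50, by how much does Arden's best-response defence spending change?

Expanding Arden's payoff: 84a_A + a_Ba_A − 5a_A².
∂π/∂a_A = 84 + a_B − 10a_A = 0, so a_A = 8.4 + 0.1a_B.
The reaction-function slope is 0.1, so a 50-unit rise in a_B moves a_A by 0.1 × 50 = 5. Arden's best response rises — the actions are strategic complements.

5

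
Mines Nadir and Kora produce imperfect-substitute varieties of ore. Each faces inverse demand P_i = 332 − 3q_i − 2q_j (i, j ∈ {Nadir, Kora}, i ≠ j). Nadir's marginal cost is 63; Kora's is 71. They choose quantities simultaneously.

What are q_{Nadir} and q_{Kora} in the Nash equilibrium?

Mine Nadir's profit: π = q_{Nadir}(332 − 3q_{Nadir} − 2q_{Kora}) − 63q_{Nadir}.
∂π/∂q_{Nadir} = 269 − 6q_{Nadir} − 2q_{Kora} = 0 ⇒ q_{Nadir} = 269/6 − (1/3)q_{Kora}.
Similarly q_{Kora} = 43.5 − (1/3)q_{Nadir}.
Plugging q_{Kora} into Nadir's best response: q_{Nadir} = 269/6 − (1/3)(43.5 − (1/3)q_{Nadir}) ⇒ (8/9)q_{Nadir} = 91/3, so q_{Nadir} = 34.125.
Then q_{Kora} = 43.5 − (1/3)·34.125 = 32.125.

34.125, 32.125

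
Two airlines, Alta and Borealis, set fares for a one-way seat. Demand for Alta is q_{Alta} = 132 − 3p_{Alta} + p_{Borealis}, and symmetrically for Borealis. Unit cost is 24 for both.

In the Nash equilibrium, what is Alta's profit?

Alta's profit: π = (p_{Alta} − 24)(132 − 3p_{Alta} + p_{Borealis}).
∂π/∂p_{Alta} = 204 − 6p_{Alta} + p_{Borealis} = 0 ⇒ p_{Alta} = 34 + (1/6)p_{Borealis}.
The game is symmetric, so in equilibrium p_{Borealis} = p_{Alta}: the reaction function gives (5/6)p_{Alta} = 34, hence p_{Alta} = 40.8.
q_{Alta} = 132 − 3·40.8 + 40.8 = 50.4.
Profit = (40.8 − 24)·50.4 = 846.72.

846.72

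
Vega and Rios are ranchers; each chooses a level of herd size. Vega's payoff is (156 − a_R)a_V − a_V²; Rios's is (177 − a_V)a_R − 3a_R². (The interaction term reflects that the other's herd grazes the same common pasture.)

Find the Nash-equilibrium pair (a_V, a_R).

69, 18

Expanding Vega's payoff: 156a_V − a_Ra_V − a_V².
∂π/∂a_V = 156 − a_R − 2a_V = 0, so a_V = 78 − 0.5a_R.
Likewise for Rios: a_R = 29.5 − (1/6)a_V.
Substituting the second reaction function into the first: a_V = 78 − 0.5(29.5 − (1/6)a_V), which gives (11/12)a_V = 63.25 ⇒ a_V = 69.
Then a_R = 29.5 − (1/6)·69 = 18.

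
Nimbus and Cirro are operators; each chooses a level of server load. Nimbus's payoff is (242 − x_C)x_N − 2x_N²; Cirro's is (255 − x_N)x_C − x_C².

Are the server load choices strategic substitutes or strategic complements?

strategic substitutes

Expanding Nimbus's payoff: 242x_N − x_Cx_N − 2x_N².
∂π/∂x_N = 242 − x_C − 4x_N = 0, so x_N = 60.5 − 0.25x_C.
The best-response slope dx_N/dx_C = −0.25 < 0: the reaction function is downward-sloping, so the choices are strategic substitutes.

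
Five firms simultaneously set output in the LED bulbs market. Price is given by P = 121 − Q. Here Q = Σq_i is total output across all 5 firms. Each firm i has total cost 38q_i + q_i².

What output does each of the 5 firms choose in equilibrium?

A representative firm's profit is π_i = q_i(121 − Q) − 38q_i − q_i², with Q = q_i + Σ_{j≠i} q_j.
First-order condition: 83 − 4q_i − Σ_{j≠i} q_j = 0.
In a symmetric equilibrium every firm chooses the same q, so Σ_{j≠i} q_j = 4q. The condition becomes 83 − 8q = 0, giving q = 83/8 = 10.375.

10.375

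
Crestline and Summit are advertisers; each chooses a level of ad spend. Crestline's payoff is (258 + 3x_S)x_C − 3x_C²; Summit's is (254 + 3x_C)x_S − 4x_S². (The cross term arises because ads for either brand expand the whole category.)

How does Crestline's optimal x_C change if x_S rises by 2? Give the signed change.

1

Expanding Crestline's payoff: 258x_C + 3x_Sx_C − 3x_C².
∂π/∂x_C = 258 + 3x_S − 6x_C = 0, so x_C = 43 + 0.5x_S.
The reaction-function slope is 0.5, so a 2-unit rise in x_S moves x_C by 0.5 × 2 = 1. Crestline's best response rises — the actions are strategic complements.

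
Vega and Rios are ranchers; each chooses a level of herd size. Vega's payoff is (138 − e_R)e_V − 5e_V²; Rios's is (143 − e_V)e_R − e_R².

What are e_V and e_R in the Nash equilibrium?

7, 68

Expanding Vega's payoff: 138e_V − e_Re_V − 5e_V².
∂π/∂e_V = 138 − e_R − 10e_V = 0, so e_V = 13.8 − 0.1e_R.
Likewise for Rios: e_R = 71.5 − 0.5e_V.
Plugging e_R into Vega's best response: e_V = 13.8 − 0.1(71.5 − 0.5e_V) ⇒ 0.95e_V = 6.65, so e_V = 7.
Then e_R = 71.5 − 0.5·7 = 68.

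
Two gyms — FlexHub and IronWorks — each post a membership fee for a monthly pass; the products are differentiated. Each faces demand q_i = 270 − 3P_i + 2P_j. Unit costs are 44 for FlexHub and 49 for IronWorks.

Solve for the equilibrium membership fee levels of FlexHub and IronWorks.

FlexHub's profit: π = (P_{FlexHub} − 44)(270 − 3P_{FlexHub} + 2P_{IronWorks}).
∂π/∂P_{FlexHub} = 402 − 6P_{FlexHub} + 2P_{IronWorks} = 0 ⇒ P_{FlexHub} = 67 + (1/3)P_{IronWorks}.
Similarly P_{IronWorks} = 69.5 + (1/3)P_{FlexHub}.
Solving the two reaction functions simultaneously: (1 − (1/3)(1/3))P_{FlexHub} = 67 + (1/3)·69.5, so (8/9)P_{FlexHub} = 541/6 and P_{FlexHub} = 101.4375.
Then P_{IronWorks} = 69.5 + (1/3)·101.4375 = 103.3125.

101.4375, 103.3125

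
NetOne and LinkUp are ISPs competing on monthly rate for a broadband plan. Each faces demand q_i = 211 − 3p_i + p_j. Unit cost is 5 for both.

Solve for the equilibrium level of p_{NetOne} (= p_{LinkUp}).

NetOne's profit: π = (p_{NetOne} − 5)(211 − 3p_{NetOne} + p_{LinkUp}).
∂π/∂p_{NetOne} = 226 − 6p_{NetOne} + p_{LinkUp} = 0 ⇒ p_{NetOne} = 113/3 + (1/6)p_{LinkUp}.
The game is symmetric, so in equilibrium p_{LinkUp} = p_{NetOne}: the reaction function gives (5/6)p_{NetOne} = 113/3, hence p_{NetOne} = 45.2.

45.2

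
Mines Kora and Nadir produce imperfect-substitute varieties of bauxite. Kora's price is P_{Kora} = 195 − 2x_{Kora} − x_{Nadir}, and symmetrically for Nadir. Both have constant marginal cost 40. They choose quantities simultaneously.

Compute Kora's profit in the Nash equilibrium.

Mine Kora's profit: π = x_{Kora}(195 − 2x_{Kora} − x_{Nadir}) − 40x_{Kora}.
∂π/∂x_{Kora} = 155 − 4x_{Kora} − x_{Nadir} = 0 ⇒ x_{Kora} = 38.75 − 0.25x_{Nadir}.
The game is symmetric, so in equilibrium x_{Nadir} = x_{Kora}: the reaction function gives 1.25x_{Kora} = 38.75, hence x_{Kora} = 31.
P_{Kora} = 195 − 2·31 − 31 = 102.
Profit = (102 − 40)·31 = 1922.

1922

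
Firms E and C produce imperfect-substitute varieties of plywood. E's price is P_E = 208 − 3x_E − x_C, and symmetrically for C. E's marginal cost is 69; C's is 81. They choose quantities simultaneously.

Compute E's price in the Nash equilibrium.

Firm E's profit: π = x_E(208 − 3x_E − x_C) − 69x_E.
∂π/∂x_E = 139 − 6x_E − x_C = 0 ⇒ x_E = 139/6 − (1/6)x_C.
Similarly x_C = 127/6 − (1/6)x_E.
Solving the two reaction functions simultaneously: (1 − (−1/6)(−1/6))x_E = 139/6 − (1/6)·(127/6), so (35/36)x_E = 707/36 and x_E = 20.2.
Then x_C = 127/6 − (1/6)·20.2 = 17.8.
P_E = 208 − 3·20.2 − 17.8 = 129.6.

129.6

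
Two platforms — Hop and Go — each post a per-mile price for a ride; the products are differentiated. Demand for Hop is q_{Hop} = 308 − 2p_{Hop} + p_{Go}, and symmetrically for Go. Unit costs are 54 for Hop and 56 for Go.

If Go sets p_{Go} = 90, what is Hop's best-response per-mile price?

Hop's profit: π = (p_{Hop} − 54)(308 − 2p_{Hop} + p_{Go}).
∂π/∂p_{Hop} = 416 − 4p_{Hop} + p_{Go} = 0 ⇒ p_{Hop} = 104 + 0.25p_{Go}.
At p_{Go} = 90: p_{Hop} = 104 + 0.25·90 = 126.5.

126.5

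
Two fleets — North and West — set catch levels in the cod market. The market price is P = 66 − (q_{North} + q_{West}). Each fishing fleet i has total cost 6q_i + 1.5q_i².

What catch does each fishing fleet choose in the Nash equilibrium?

Fishing fleet North's profit: π = q_{North}(66 − (q_{North} + q_{West})) − 6q_{North} − 1.5q_{North}².
∂π/∂q_{North} = 60 − 5q_{North} − q_{West} = 0, so q_{North} = 12 − 0.2q_{West}.
Setting q_{North} = q_{West} in the reaction function: q_{North} = 12 − 0.2q_{North}, so q_{North} = 12 / 1.2 = 10.

10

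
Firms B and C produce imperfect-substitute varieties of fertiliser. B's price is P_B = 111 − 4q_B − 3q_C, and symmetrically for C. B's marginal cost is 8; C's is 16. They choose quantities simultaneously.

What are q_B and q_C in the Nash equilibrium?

9.8, 8.2

Firm B's profit: π = q_B(111 − 4q_B − 3q_C) − 8q_B.
∂π/∂q_B = 103 − 8q_B − 3q_C = 0 ⇒ q_B = 12.875 − 0.375q_C.
Similarly q_C = 11.875 − 0.375q_B.
Plugging q_C into B's best response: q_B = 12.875 − 0.375(11.875 − 0.375q_B) ⇒ (55/64)q_B = 539/64, so q_B = 9.8.
Then q_C = 11.875 − 0.375·9.8 = 8.2.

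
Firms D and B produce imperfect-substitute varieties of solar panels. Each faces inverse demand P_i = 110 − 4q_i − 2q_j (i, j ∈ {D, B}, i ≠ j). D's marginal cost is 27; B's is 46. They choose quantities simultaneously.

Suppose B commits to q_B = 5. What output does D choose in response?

Firm D's profit: π = q_D(110 − 4q_D − 2q_B) − 27q_D.
∂π/∂q_D = 83 − 8q_D − 2q_B = 0 ⇒ q_D = 10.375 − 0.25q_B.
At q_B = 5: q_D = 10.375 − 0.25·5 = 9.125.

9.125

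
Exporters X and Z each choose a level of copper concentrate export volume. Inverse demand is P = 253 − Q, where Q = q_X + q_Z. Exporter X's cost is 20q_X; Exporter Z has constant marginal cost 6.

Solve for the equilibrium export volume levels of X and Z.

73, 87

Exporter X's profit: π = q_X(253 − (q_X + q_Z)) − 20q_X.
∂π/∂q_X = 233 − 2q_X − q_Z = 0, so q_X = 116.5 − 0.5q_Z.
By the same steps for Z: q_Z = 123.5 − 0.5q_X.
Solving the two reaction functions simultaneously: (1 − (−0.5)(−0.5))q_X = 116.5 − 0.5·123.5, so 0.75q_X = 54.75 and q_X = 73.
Then q_Z = 123.5 − 0.5·73 = 87.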